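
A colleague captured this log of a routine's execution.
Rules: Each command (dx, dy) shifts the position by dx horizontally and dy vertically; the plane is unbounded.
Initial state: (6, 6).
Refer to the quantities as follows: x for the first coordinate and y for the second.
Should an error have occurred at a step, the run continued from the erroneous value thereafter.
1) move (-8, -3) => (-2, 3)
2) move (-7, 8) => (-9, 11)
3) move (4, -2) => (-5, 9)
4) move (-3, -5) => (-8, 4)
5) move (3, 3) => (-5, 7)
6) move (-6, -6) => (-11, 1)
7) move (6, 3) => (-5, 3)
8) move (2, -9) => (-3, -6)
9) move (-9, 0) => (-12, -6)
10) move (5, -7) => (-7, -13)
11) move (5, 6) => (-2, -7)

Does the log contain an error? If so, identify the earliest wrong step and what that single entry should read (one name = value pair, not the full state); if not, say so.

Step 1: x = 6 + (-8) = -2, y = 6 + (-3) = 3 — no discrepancy.
Step 2: x = -2 + (-7) = -9, y = 3 + (8) = 11 — agrees with the log.
Step 3: x = -9 + (4) = -5, y = 11 + (-2) = 9 — confirmed correct.
Step 4: x = -5 + (-3) = -8, y = 9 + (-5) = 4 — checks out.
Step 5: x = -8 + (3) = -5, y = 4 + (3) = 7 — no discrepancy.
Step 6: x = -5 + (-6) = -11, y = 7 + (-6) = 1 — in agreement.
Step 7: x = -11 + (6) = -5, y = 1 + (3) = 4 — the log has a different value.
First incorrect step: 7; the correct value is y = 4.

step 7, y = 4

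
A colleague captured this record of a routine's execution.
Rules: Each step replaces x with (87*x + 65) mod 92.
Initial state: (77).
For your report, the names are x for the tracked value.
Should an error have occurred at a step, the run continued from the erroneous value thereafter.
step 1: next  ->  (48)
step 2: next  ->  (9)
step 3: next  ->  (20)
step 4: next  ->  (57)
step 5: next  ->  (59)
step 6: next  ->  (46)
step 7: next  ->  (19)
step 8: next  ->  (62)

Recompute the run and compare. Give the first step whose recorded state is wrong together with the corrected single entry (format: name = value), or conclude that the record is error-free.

1. x = (87*77 + 65) mod 92 = 48 (checks out)
2. x = (87*48 + 65) mod 92 = 9 (agrees with the record)
3. x = (87*9 + 65) mod 92 = 20 (confirmed correct)
4. x = (87*20 + 65) mod 92 = 57 (exactly as logged)
5. x = (87*57 + 65) mod 92 = 56 (the record disagrees here)
Conclusion: step 5 carries the first error; the entry should be x = 56.

step 5, x = 56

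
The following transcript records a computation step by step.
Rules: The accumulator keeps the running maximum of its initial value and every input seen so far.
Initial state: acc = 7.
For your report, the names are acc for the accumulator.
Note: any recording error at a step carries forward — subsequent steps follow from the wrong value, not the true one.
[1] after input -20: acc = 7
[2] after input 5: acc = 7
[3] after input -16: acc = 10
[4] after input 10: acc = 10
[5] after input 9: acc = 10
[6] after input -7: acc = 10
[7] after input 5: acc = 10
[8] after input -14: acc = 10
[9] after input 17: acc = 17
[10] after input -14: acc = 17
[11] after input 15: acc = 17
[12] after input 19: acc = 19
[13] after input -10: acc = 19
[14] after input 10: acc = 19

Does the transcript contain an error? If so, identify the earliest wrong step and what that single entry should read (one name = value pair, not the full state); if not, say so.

step 3, acc = 7

step 1: acc = max(7, -20) = 7 -> agrees with the transcript
step 2: acc = max(7, 5) = 7 -> exactly as logged
step 3: acc = max(7, -16) = 7 -> a discrepancy with the transcript
First incorrect step: 3; the correct value is acc = 7.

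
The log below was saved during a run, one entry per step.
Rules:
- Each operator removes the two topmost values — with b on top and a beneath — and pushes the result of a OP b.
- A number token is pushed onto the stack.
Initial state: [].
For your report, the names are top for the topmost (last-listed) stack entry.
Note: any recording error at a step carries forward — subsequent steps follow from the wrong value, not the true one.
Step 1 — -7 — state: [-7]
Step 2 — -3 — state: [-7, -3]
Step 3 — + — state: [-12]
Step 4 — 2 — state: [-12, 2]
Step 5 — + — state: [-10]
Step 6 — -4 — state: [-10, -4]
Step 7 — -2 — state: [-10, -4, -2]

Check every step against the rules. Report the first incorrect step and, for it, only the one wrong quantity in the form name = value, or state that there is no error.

step 3, top = -10

Recomputing the run from the initial state:
step 1: [-7]
step 2: [-7, -3]
step 3: [-10]
step 4: [-10, 2]
step 5: [-8]
step 6: [-8, -4]
step 7: [-8, -4, -2]
The first disagreement with the log is at step 3, where the value should be top = -10.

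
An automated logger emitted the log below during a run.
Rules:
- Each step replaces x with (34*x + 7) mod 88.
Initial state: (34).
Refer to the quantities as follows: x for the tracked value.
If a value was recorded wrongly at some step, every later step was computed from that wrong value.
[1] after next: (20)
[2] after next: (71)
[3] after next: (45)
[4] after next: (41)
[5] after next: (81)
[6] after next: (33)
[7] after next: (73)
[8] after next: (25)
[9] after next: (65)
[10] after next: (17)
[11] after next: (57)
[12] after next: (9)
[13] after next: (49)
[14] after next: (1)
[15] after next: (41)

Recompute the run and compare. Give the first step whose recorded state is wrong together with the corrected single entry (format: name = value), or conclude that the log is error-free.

Recomputing the run from the initial state:
step 1: x = 19
step 2: x = 37
step 3: x = 33
step 4: x = 73
step 5: x = 25
step 6: x = 65
step 7: x = 17
step 8: x = 57
step 9: x = 9
step 10: x = 49
step 11: x = 1
step 12: x = 41
step 13: x = 81
step 14: x = 33
step 15: x = 73
The first disagreement with the log is at step 1, where the value should be x = 19.

step 1, x = 19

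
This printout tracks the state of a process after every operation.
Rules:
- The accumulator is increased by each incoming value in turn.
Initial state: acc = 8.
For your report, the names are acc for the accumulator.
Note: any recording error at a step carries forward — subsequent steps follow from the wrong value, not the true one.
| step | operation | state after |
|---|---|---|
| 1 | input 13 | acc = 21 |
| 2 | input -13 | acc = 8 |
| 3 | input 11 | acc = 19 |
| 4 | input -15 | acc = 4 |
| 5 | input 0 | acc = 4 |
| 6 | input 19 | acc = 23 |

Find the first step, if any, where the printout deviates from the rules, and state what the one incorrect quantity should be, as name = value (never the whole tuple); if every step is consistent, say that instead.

no error

Recomputing the run from the initial state:
step 1: acc = 21
step 2: acc = 8
step 3: acc = 19
step 4: acc = 4
step 5: acc = 4
step 6: acc = 23
This matches the printout at every step.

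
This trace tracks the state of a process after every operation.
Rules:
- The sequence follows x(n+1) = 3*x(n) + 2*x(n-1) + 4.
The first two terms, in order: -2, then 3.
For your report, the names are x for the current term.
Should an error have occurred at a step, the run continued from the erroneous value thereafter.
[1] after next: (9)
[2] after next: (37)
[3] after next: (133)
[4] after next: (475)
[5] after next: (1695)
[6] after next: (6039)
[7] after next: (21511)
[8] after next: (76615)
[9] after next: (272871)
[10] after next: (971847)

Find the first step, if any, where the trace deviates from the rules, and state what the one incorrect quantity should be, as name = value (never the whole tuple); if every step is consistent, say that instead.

1. x = 3*(3) + (2)*(-2) + (4) = 9 (matches)
2. x = 3*(9) + (2)*(3) + (4) = 37 (no discrepancy)
3. x = 3*(37) + (2)*(9) + (4) = 133 (verified)
4. x = 3*(133) + (2)*(37) + (4) = 477 (this is not what the trace shows)
The audit stops at step 4: the recorded entry is wrong and should be x = 477.

step 4, x = 477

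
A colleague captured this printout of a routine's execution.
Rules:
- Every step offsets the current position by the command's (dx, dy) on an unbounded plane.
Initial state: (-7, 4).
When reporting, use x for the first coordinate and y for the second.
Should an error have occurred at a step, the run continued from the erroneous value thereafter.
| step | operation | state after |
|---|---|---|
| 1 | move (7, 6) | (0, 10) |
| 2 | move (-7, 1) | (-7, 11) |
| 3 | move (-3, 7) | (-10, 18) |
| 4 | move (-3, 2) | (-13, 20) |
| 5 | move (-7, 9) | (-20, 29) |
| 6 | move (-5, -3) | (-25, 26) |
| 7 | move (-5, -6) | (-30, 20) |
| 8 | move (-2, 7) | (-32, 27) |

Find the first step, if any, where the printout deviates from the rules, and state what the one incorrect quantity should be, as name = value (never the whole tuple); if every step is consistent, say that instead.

no error

Step 1: x = -7 + (7) = 0, y = 4 + (6) = 10 — no discrepancy.
Step 2: x = 0 + (-7) = -7, y = 10 + (1) = 11 — in agreement.
Step 3: x = -7 + (-3) = -10, y = 11 + (7) = 18 — matches.
Step 4: x = -10 + (-3) = -13, y = 18 + (2) = 20 — exactly as logged.
Step 5: x = -13 + (-7) = -20, y = 20 + (9) = 29 — same as recorded.
Step 6: x = -20 + (-5) = -25, y = 29 + (-3) = 26 — exactly as logged.
Step 7: x = -25 + (-5) = -30, y = 26 + (-6) = 20 — exactly as logged.
Step 8: x = -30 + (-2) = -32, y = 20 + (7) = 27 — no discrepancy.
The whole run recomputes cleanly — no discrepancies.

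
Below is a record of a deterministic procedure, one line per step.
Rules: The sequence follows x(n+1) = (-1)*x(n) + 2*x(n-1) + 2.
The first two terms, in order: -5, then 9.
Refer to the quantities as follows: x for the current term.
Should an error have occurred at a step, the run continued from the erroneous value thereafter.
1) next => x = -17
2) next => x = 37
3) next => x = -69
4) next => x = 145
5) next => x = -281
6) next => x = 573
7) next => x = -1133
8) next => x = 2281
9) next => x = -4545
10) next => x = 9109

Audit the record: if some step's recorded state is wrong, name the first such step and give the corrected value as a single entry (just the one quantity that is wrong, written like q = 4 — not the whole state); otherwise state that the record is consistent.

no error

1. x = -1*(9) + (2)*(-5) + (2) = -17 (exactly as logged)
2. x = -1*(-17) + (2)*(9) + (2) = 37 (consistent with the record)
3. x = -1*(37) + (2)*(-17) + (2) = -69 (in agreement)
4. x = -1*(-69) + (2)*(37) + (2) = 145 (matches)
5. x = -1*(145) + (2)*(-69) + (2) = -281 (verified)
6. x = -1*(-281) + (2)*(145) + (2) = 573 (checks out)
7. x = -1*(573) + (2)*(-281) + (2) = -1133 (same as recorded)
8. x = -1*(-1133) + (2)*(573) + (2) = 2281 (checks out)
9. x = -1*(2281) + (2)*(-1133) + (2) = -4545 (confirmed correct)
10. x = -1*(-4545) + (2)*(2281) + (2) = 9109 (same as recorded)
Nothing is out of place; the run is error-free.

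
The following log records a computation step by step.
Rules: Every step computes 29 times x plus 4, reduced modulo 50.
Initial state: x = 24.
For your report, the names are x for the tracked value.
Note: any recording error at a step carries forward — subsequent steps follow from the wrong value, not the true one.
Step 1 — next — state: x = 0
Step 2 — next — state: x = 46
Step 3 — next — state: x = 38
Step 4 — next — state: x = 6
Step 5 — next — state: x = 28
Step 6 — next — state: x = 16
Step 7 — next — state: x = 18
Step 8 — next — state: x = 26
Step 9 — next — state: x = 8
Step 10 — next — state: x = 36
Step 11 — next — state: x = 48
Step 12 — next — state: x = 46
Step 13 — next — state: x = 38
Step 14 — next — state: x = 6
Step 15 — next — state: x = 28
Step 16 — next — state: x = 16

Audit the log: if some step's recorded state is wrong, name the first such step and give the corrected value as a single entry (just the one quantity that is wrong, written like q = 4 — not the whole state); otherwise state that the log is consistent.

step 2, x = 4

Recomputing the run from the initial state:
step 1: x = 0
step 2: x = 4
step 3: x = 20
step 4: x = 34
step 5: x = 40
step 6: x = 14
step 7: x = 10
step 8: x = 44
step 9: x = 30
step 10: x = 24
step 11: x = 0
step 12: x = 4
step 13: x = 20
step 14: x = 34
step 15: x = 40
step 16: x = 14
The first disagreement with the log is at step 2, where the value should be x = 4.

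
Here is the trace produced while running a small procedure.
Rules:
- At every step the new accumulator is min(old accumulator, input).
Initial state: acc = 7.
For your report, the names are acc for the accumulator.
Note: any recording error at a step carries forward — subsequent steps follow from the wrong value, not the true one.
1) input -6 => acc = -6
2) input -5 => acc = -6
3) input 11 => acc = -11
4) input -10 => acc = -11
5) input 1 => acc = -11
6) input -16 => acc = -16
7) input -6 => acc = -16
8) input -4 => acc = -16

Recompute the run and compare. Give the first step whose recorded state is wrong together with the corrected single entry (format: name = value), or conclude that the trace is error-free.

Recomputing the run from the initial state:
step 1: acc = -6
step 2: acc = -6
step 3: acc = -6
step 4: acc = -10
step 5: acc = -10
step 6: acc = -16
step 7: acc = -16
step 8: acc = -16
The first disagreement with the trace is at step 3, where the value should be acc = -6.

step 3, acc = -6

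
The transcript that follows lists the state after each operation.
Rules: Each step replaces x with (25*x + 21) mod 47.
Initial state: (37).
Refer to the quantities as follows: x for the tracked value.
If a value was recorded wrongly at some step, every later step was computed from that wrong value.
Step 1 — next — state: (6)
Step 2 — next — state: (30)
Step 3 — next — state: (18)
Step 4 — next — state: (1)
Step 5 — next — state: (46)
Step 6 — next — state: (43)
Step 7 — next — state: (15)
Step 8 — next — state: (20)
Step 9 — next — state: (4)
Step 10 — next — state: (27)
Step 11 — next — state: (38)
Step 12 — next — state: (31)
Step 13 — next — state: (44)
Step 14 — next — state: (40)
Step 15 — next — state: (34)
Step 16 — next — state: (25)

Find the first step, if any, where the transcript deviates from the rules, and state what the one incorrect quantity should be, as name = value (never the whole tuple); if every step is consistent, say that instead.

step 3, x = 19

step 1: x = (25*37 + 21) mod 47 = 6 -> confirmed correct
step 2: x = (25*6 + 21) mod 47 = 30 -> agrees with the transcript
step 3: x = (25*30 + 21) mod 47 = 19 -> the transcript disagrees here
Step 3 is the first one off; corrected, x = 19.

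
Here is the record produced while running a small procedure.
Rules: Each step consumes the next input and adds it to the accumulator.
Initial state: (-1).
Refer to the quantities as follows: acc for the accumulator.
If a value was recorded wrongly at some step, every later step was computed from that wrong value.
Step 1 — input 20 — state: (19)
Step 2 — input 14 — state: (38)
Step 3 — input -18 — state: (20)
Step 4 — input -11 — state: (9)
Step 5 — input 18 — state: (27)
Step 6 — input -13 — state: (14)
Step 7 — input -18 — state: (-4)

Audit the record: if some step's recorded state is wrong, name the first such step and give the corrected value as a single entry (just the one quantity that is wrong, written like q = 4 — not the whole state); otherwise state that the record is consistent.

step 2, acc = 33

Recomputing the run from the initial state:
step 1: acc = 19
step 2: acc = 33
step 3: acc = 15
step 4: acc = 4
step 5: acc = 22
step 6: acc = 9
step 7: acc = -9
The first disagreement with the record is at step 2, where the value should be acc = 33.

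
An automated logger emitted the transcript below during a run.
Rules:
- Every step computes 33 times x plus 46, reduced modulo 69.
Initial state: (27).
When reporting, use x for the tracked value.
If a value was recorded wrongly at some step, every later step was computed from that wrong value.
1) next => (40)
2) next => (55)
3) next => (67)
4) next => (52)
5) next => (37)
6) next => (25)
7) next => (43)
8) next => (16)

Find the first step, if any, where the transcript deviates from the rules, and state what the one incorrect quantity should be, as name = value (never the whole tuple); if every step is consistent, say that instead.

step 4, x = 49

Recomputing the run from the initial state:
step 1: x = 40
step 2: x = 55
step 3: x = 67
step 4: x = 49
step 5: x = 7
step 6: x = 1
step 7: x = 10
step 8: x = 31
The first disagreement with the transcript is at step 4, where the value should be x = 49.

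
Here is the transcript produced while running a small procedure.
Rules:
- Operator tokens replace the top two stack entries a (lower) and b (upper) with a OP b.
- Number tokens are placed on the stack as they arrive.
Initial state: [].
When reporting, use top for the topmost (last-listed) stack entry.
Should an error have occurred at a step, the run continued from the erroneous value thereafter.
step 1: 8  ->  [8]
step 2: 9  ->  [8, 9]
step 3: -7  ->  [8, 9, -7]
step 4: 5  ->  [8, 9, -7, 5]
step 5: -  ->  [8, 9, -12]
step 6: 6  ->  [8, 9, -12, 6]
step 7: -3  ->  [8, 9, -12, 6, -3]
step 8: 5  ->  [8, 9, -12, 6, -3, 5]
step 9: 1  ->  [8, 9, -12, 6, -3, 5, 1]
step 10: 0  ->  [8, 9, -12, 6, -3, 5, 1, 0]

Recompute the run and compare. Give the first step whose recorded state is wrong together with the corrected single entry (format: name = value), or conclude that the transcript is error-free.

no error

1. push 8: top = 8 (consistent with the transcript)
2. push 9: top = 9 (consistent with the transcript)
3. push -7: top = -7 (verified)
4. push 5: top = 5 (confirmed correct)
5. -7 - 5 = -12 (confirmed correct)
6. push 6: top = 6 (verified)
7. push -3: top = -3 (confirmed correct)
8. push 5: top = 5 (matches)
9. push 1: top = 1 (matches)
10. push 0: top = 0 (matches)
Nothing is out of place; the run is error-free.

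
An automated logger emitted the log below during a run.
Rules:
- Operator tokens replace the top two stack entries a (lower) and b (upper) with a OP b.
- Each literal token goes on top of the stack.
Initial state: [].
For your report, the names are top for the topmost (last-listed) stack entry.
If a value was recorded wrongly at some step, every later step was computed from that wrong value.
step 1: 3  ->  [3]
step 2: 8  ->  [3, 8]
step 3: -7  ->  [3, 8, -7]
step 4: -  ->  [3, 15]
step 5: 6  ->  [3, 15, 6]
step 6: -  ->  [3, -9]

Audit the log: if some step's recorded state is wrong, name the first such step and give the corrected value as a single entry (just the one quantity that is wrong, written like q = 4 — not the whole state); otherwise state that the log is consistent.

step 1: push 3: top = 3 -> confirmed correct
step 2: push 8: top = 8 -> confirmed correct
step 3: push -7: top = -7 -> matches
step 4: 8 - -7 = 15 -> in agreement
step 5: push 6: top = 6 -> checks out
step 6: 15 - 6 = 9 -> not what was recorded
Conclusion: step 6 carries the first error; the entry should be top = 9.

step 6, top = 9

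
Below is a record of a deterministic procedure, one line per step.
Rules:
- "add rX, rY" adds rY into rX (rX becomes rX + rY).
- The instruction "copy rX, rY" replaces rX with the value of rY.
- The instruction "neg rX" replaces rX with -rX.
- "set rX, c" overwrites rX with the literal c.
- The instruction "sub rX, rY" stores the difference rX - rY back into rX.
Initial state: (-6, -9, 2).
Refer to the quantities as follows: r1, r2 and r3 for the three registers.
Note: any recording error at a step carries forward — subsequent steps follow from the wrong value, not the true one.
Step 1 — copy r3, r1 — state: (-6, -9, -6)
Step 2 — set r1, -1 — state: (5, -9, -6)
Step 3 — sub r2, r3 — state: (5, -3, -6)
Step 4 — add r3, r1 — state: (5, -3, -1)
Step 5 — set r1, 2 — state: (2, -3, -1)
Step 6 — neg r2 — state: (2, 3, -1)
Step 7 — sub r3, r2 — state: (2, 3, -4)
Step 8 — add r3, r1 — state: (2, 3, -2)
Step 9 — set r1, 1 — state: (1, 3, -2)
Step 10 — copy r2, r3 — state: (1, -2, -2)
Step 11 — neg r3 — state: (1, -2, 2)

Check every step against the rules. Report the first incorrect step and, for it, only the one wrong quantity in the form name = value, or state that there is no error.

step 2, r1 = -1

Recomputing the run from the initial state:
step 1: r1 = -6, r2 = -9, r3 = -6
step 2: r1 = -1, r2 = -9, r3 = -6
step 3: r1 = -1, r2 = -3, r3 = -6
step 4: r1 = -1, r2 = -3, r3 = -7
step 5: r1 = 2, r2 = -3, r3 = -7
step 6: r1 = 2, r2 = 3, r3 = -7
step 7: r1 = 2, r2 = 3, r3 = -10
step 8: r1 = 2, r2 = 3, r3 = -8
step 9: r1 = 1, r2 = 3, r3 = -8
step 10: r1 = 1, r2 = -8, r3 = -8
step 11: r1 = 1, r2 = -8, r3 = 8
The first disagreement with the record is at step 2, where the value should be r1 = -1.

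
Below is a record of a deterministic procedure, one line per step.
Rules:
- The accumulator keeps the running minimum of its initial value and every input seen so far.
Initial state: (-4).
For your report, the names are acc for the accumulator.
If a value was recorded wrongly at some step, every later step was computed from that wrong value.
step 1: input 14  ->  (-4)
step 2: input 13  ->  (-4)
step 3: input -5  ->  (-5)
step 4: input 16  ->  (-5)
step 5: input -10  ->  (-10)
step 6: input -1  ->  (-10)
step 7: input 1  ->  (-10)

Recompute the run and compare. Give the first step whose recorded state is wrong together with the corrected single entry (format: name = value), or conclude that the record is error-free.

no error

1. acc = min(-4, 14) = -4 (exactly as logged)
2. acc = min(-4, 13) = -4 (checks out)
3. acc = min(-4, -5) = -5 (in agreement)
4. acc = min(-5, 16) = -5 (agrees with the record)
5. acc = min(-5, -10) = -10 (no discrepancy)
6. acc = min(-10, -1) = -10 (checks out)
7. acc = min(-10, 1) = -10 (no discrepancy)
Nothing is out of place; the run is error-free.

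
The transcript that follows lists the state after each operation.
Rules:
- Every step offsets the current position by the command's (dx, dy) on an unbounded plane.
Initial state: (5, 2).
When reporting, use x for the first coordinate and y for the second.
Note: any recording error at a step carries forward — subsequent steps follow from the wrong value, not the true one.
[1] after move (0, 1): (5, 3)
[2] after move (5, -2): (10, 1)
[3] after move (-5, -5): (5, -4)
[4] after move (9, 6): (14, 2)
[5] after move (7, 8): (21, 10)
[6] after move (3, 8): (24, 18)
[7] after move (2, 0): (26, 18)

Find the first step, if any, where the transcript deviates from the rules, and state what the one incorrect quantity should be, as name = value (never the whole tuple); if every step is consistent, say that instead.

no error

Recomputing the run from the initial state:
step 1: x = 5, y = 3
step 2: x = 10, y = 1
step 3: x = 5, y = -4
step 4: x = 14, y = 2
step 5: x = 21, y = 10
step 6: x = 24, y = 18
step 7: x = 26, y = 18
This matches the transcript at every step.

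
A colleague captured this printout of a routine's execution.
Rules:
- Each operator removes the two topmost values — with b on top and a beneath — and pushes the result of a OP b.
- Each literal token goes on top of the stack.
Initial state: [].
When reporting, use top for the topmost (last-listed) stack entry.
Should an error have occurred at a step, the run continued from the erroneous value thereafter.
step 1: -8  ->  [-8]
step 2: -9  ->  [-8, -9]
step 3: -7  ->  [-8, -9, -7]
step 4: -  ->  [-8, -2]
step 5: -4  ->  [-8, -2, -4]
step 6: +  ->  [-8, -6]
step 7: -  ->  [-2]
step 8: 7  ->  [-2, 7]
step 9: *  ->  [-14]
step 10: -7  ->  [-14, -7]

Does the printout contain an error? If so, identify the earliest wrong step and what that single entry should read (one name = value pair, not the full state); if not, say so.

1. push -8: top = -8 (in agreement)
2. push -9: top = -9 (checks out)
3. push -7: top = -7 (consistent with the printout)
4. -9 - -7 = -2 (in agreement)
5. push -4: top = -4 (verified)
6. -2 + -4 = -6 (matches)
7. -8 - -6 = -2 (confirmed correct)
8. push 7: top = 7 (agrees with the printout)
9. -2 * 7 = -14 (agrees with the printout)
10. push -7: top = -7 (checks out)
Nothing is out of place; the run is error-free.

no error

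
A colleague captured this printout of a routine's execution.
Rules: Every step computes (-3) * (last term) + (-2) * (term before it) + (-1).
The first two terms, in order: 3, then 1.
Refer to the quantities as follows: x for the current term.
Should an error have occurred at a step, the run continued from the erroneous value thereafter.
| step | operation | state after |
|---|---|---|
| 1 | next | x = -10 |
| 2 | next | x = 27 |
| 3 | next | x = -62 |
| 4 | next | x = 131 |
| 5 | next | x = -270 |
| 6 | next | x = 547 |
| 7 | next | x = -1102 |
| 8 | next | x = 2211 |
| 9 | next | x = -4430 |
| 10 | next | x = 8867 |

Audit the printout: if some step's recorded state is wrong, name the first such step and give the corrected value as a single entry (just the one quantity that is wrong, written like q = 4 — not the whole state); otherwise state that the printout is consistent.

Recomputing the run from the initial state:
step 1: x = -10
step 2: x = 27
step 3: x = -62
step 4: x = 131
step 5: x = -270
step 6: x = 547
step 7: x = -1102
step 8: x = 2211
step 9: x = -4430
step 10: x = 8867
This matches the printout at every step.

no error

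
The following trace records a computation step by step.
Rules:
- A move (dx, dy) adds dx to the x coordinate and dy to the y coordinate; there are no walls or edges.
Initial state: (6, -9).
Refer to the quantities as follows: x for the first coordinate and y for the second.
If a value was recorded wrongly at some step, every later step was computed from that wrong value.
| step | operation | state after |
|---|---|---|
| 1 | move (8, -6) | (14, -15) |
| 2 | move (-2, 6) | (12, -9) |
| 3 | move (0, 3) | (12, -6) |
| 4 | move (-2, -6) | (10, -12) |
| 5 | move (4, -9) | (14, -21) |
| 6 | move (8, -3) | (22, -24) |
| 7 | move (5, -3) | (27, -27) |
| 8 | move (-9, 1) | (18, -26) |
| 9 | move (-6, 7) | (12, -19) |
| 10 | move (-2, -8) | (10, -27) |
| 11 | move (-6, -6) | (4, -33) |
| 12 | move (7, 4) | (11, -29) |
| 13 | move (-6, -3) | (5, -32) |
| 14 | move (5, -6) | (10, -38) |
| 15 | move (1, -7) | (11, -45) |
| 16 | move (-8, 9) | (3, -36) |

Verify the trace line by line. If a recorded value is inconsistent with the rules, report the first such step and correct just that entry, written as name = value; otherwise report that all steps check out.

Recomputing the run from the initial state:
step 1: x = 14, y = -15
step 2: x = 12, y = -9
step 3: x = 12, y = -6
step 4: x = 10, y = -12
step 5: x = 14, y = -21
step 6: x = 22, y = -24
step 7: x = 27, y = -27
step 8: x = 18, y = -26
step 9: x = 12, y = -19
step 10: x = 10, y = -27
step 11: x = 4, y = -33
step 12: x = 11, y = -29
step 13: x = 5, y = -32
step 14: x = 10, y = -38
step 15: x = 11, y = -45
step 16: x = 3, y = -36
This matches the trace at every step.

no error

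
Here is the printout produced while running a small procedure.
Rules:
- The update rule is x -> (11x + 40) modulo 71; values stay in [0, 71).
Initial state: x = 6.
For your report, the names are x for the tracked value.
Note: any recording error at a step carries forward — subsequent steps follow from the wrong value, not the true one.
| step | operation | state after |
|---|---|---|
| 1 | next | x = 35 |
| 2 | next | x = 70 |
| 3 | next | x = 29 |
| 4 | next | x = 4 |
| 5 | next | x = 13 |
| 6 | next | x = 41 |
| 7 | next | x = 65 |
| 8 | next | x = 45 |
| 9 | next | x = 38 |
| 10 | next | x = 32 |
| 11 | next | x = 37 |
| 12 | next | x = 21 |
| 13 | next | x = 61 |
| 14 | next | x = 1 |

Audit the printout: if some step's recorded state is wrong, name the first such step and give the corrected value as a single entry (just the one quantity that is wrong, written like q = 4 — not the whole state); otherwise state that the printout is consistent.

1. x = (11*6 + 40) mod 71 = 35 (in agreement)
2. x = (11*35 + 40) mod 71 = 70 (consistent with the printout)
3. x = (11*70 + 40) mod 71 = 29 (consistent with the printout)
4. x = (11*29 + 40) mod 71 = 4 (confirmed correct)
5. x = (11*4 + 40) mod 71 = 13 (in agreement)
6. x = (11*13 + 40) mod 71 = 41 (checks out)
7. x = (11*41 + 40) mod 71 = 65 (in agreement)
8. x = (11*65 + 40) mod 71 = 45 (exactly as logged)
9. x = (11*45 + 40) mod 71 = 38 (confirmed correct)
10. x = (11*38 + 40) mod 71 = 32 (consistent with the printout)
11. x = (11*32 + 40) mod 71 = 37 (checks out)
12. x = (11*37 + 40) mod 71 = 21 (in agreement)
13. x = (11*21 + 40) mod 71 = 58 (the printout disagrees here)
That makes step 13 the first incorrect line — x = 58 is what it should show.

step 13, x = 58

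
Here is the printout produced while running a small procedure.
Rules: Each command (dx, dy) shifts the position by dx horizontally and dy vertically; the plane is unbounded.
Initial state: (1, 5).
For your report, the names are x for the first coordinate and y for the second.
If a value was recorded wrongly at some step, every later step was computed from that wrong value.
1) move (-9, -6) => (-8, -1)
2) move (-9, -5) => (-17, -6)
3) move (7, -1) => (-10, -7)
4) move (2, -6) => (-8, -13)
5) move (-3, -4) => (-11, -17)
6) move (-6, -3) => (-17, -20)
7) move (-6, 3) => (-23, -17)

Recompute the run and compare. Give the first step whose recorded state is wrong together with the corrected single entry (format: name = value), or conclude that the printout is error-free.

step 1: x = 1 + (-9) = -8, y = 5 + (-6) = -1 -> no discrepancy
step 2: x = -8 + (-9) = -17, y = -1 + (-5) = -6 -> checks out
step 3: x = -17 + (7) = -10, y = -6 + (-1) = -7 -> exactly as logged
step 4: x = -10 + (2) = -8, y = -7 + (-6) = -13 -> confirmed correct
step 5: x = -8 + (-3) = -11, y = -13 + (-4) = -17 -> in agreement
step 6: x = -11 + (-6) = -17, y = -17 + (-3) = -20 -> no discrepancy
step 7: x = -17 + (-6) = -23, y = -20 + (3) = -17 -> in agreement
The recomputation confirms every line.

no error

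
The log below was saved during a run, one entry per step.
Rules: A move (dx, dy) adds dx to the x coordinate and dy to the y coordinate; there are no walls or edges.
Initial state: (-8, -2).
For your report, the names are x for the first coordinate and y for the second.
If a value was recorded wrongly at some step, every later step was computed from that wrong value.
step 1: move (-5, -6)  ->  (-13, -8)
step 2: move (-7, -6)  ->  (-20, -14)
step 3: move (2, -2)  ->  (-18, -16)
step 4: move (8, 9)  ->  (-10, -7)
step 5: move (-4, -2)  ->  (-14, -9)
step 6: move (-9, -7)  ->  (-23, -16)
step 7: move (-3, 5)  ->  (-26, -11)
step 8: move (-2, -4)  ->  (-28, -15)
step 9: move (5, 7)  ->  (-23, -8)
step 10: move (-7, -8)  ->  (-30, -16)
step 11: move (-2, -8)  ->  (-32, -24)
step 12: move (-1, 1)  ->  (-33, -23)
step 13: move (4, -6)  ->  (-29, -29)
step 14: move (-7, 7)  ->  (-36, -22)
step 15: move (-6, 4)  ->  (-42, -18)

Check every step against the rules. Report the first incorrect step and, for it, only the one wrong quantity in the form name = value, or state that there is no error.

Step 1: x = -8 + (-5) = -13, y = -2 + (-6) = -8 — in agreement.
Step 2: x = -13 + (-7) = -20, y = -8 + (-6) = -14 — in agreement.
Step 3: x = -20 + (2) = -18, y = -14 + (-2) = -16 — no discrepancy.
Step 4: x = -18 + (8) = -10, y = -16 + (9) = -7 — matches.
Step 5: x = -10 + (-4) = -14, y = -7 + (-2) = -9 — checks out.
Step 6: x = -14 + (-9) = -23, y = -9 + (-7) = -16 — same as recorded.
Step 7: x = -23 + (-3) = -26, y = -16 + (5) = -11 — agrees with the log.
Step 8: x = -26 + (-2) = -28, y = -11 + (-4) = -15 — verified.
Step 9: x = -28 + (5) = -23, y = -15 + (7) = -8 — checks out.
Step 10: x = -23 + (-7) = -30, y = -8 + (-8) = -16 — verified.
Step 11: x = -30 + (-2) = -32, y = -16 + (-8) = -24 — verified.
Step 12: x = -32 + (-1) = -33, y = -24 + (1) = -23 — confirmed correct.
Step 13: x = -33 + (4) = -29, y = -23 + (-6) = -29 — checks out.
Step 14: x = -29 + (-7) = -36, y = -29 + (7) = -22 — in agreement.
Step 15: x = -36 + (-6) = -42, y = -22 + (4) = -18 — exactly as logged.
Each recorded entry agrees with the recomputation.

no error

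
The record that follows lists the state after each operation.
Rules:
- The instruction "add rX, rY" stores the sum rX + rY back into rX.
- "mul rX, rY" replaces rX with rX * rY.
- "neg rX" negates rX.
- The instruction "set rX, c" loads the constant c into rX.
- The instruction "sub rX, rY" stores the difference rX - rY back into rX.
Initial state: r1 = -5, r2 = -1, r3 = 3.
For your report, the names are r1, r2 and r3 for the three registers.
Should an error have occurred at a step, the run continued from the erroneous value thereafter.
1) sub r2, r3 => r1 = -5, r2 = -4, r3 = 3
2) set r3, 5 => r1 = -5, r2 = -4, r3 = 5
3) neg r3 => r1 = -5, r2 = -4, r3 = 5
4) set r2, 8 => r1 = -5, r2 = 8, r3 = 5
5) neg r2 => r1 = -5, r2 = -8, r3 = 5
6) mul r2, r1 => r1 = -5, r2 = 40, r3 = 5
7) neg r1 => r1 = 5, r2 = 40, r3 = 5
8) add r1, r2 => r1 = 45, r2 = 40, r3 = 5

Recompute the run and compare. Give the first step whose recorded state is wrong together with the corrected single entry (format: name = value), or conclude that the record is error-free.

step 3, r3 = -5

Step 1: r2 = -1 - 3 = -4 — exactly as logged.
Step 2: r3 = 5 — in agreement.
Step 3: r3 = -(5) = -5 — a discrepancy with the record.
First deviation found at step 3; the corrected entry is r3 = -5.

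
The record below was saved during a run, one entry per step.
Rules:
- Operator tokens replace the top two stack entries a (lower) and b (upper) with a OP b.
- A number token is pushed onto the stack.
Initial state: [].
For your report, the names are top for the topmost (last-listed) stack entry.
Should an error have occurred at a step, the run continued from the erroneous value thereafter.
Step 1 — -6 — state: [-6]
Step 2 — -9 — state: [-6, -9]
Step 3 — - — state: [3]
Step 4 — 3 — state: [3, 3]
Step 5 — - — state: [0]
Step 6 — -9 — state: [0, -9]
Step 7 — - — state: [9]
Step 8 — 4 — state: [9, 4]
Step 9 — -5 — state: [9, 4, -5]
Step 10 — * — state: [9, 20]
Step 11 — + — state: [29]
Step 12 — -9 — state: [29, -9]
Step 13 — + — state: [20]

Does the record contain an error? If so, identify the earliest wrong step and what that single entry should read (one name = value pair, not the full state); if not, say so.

Step 1: push -6: top = -6 — exactly as logged.
Step 2: push -9: top = -9 — in agreement.
Step 3: -6 - -9 = 3 — confirmed correct.
Step 4: push 3: top = 3 — verified.
Step 5: 3 - 3 = 0 — same as recorded.
Step 6: push -9: top = -9 — consistent with the record.
Step 7: 0 - -9 = 9 — matches.
Step 8: push 4: top = 4 — no discrepancy.
Step 9: push -5: top = -5 — no discrepancy.
Step 10: 4 * -5 = -20 — this is not what the record shows.
That makes step 10 the first incorrect line — top = -20 is what it should show.

step 10, top = -20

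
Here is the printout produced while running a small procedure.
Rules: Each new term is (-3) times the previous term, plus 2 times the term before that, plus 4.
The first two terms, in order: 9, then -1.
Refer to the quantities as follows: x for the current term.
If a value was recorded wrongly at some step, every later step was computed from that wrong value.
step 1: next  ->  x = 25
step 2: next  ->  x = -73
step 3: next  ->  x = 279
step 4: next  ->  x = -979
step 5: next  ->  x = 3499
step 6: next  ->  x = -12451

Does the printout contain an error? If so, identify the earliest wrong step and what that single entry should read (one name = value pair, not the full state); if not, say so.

Recomputing the run from the initial state:
step 1: x = 25
step 2: x = -73
step 3: x = 273
step 4: x = -961
step 5: x = 3433
step 6: x = -12217
The first disagreement with the printout is at step 3, where the value should be x = 273.

step 3, x = 273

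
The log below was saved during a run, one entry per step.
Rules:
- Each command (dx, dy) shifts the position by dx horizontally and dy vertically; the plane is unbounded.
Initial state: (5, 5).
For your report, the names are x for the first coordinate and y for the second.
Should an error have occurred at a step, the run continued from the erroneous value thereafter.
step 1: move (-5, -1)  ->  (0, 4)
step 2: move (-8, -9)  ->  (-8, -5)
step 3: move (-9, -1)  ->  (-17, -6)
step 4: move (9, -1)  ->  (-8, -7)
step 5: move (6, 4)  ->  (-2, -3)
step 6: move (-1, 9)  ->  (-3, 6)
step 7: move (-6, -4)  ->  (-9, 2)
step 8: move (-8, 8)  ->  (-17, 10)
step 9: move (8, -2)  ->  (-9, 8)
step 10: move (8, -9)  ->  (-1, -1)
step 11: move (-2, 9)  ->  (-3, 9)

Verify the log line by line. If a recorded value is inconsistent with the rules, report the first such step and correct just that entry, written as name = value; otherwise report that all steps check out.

step 11, y = 8

Recomputing the run from the initial state:
step 1: x = 0, y = 4
step 2: x = -8, y = -5
step 3: x = -17, y = -6
step 4: x = -8, y = -7
step 5: x = -2, y = -3
step 6: x = -3, y = 6
step 7: x = -9, y = 2
step 8: x = -17, y = 10
step 9: x = -9, y = 8
step 10: x = -1, y = -1
step 11: x = -3, y = 8
The first disagreement with the log is at step 11, where the value should be y = 8.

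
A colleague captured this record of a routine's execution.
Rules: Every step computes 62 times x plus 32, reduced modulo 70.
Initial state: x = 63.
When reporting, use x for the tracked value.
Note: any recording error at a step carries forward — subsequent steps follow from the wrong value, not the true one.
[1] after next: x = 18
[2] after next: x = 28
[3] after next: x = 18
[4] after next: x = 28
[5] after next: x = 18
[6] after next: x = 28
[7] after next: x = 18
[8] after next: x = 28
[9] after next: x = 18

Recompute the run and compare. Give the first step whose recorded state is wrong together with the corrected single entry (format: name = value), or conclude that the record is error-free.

no error

Step 1: x = (62*63 + 32) mod 70 = 18 — confirmed correct.
Step 2: x = (62*18 + 32) mod 70 = 28 — exactly as logged.
Step 3: x = (62*28 + 32) mod 70 = 18 — agrees with the record.
Step 4: x = (62*18 + 32) mod 70 = 28 — in agreement.
Step 5: x = (62*28 + 32) mod 70 = 18 — verified.
Step 6: x = (62*18 + 32) mod 70 = 28 — exactly as logged.
Step 7: x = (62*28 + 32) mod 70 = 18 — exactly as logged.
Step 8: x = (62*18 + 32) mod 70 = 28 — in agreement.
Step 9: x = (62*28 + 32) mod 70 = 18 — in agreement.
No step deviates from the rules.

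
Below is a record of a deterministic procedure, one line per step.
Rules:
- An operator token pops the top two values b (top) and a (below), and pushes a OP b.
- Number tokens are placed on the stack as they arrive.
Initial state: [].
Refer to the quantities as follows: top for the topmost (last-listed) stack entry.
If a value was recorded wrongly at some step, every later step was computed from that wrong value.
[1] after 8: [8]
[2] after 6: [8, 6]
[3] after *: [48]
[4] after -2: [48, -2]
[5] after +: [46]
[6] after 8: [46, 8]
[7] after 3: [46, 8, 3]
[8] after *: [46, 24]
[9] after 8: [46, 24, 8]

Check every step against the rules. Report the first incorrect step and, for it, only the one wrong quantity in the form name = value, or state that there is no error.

no error

step 1: push 8: top = 8 -> exactly as logged
step 2: push 6: top = 6 -> checks out
step 3: 8 * 6 = 48 -> same as recorded
step 4: push -2: top = -2 -> exactly as logged
step 5: 48 + -2 = 46 -> exactly as logged
step 6: push 8: top = 8 -> checks out
step 7: push 3: top = 3 -> agrees with the record
step 8: 8 * 3 = 24 -> verified
step 9: push 8: top = 8 -> in agreement
The whole run recomputes cleanly — no discrepancies.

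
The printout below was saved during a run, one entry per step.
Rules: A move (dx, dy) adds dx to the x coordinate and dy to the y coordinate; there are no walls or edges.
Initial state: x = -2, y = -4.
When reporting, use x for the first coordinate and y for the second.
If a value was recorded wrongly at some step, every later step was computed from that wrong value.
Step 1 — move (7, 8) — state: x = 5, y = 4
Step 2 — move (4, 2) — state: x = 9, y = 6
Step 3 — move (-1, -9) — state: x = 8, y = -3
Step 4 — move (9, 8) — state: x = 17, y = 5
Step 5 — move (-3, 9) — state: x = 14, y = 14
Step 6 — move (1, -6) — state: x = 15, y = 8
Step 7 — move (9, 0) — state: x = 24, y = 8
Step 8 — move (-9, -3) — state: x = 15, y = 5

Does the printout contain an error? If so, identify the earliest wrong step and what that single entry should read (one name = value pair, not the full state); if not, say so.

Step 1: x = -2 + (7) = 5, y = -4 + (8) = 4 — same as recorded.
Step 2: x = 5 + (4) = 9, y = 4 + (2) = 6 — consistent with the printout.
Step 3: x = 9 + (-1) = 8, y = 6 + (-9) = -3 — in agreement.
Step 4: x = 8 + (9) = 17, y = -3 + (8) = 5 — exactly as logged.
Step 5: x = 17 + (-3) = 14, y = 5 + (9) = 14 — exactly as logged.
Step 6: x = 14 + (1) = 15, y = 14 + (-6) = 8 — checks out.
Step 7: x = 15 + (9) = 24, y = 8 + (0) = 8 — exactly as logged.
Step 8: x = 24 + (-9) = 15, y = 8 + (-3) = 5 — confirmed correct.
The whole run recomputes cleanly — no discrepancies.

no error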